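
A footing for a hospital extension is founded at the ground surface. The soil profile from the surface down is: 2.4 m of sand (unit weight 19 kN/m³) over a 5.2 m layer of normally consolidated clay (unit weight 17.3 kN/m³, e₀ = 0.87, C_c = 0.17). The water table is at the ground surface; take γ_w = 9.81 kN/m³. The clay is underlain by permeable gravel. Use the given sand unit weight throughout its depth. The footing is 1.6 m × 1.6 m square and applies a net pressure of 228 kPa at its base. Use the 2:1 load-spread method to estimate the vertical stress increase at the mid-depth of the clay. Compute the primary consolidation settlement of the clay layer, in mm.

S_c ≈ 57.4 mm

Mid-depth of clay below the ground surface: z = 2.4 + 5.2/2 = 5 m.
Total vertical stress at mid-clay: σ_v = 19×2.4 + 17.3×2.6 = 90.58 kPa.
Pore pressure: u = 9.81×(5 − 0) = 49.05 kPa.
Initial effective stress: σ'_0 = σ_v − u = 90.58 − 49.05 = 41.53 kPa.
Stress increase at mid-clay by the 2:1 spreading method:
Δσ = qBL/((B+z)(L+z)) = 228×1.6×1.6/((1.6+5)(1.6+5)) = 13.399 kPa
Final effective stress: σ'_f = σ'_0 + Δσ = 41.53 + 13.399 = 54.929 kPa.
Normally consolidated clay, so the full stress increment lies on the virgin compression line:
S_c = C_c·H/(1+e₀)·log₁₀(σ'_f/σ'_0) = 0.17×5.2/(1+0.87)×log₁₀(54.929/41.53)
    = 0.47273 × 0.12144 = 0.05741 m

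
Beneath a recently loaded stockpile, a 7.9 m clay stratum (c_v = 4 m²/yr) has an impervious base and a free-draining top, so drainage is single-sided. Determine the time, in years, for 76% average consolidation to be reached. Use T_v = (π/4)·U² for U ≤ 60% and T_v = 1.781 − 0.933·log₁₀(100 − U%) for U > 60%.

t ≈ 7.7 years

Drainage path length: H_d = H = 7.9 m (single drainage).
U > 60%: T_v = 1.781 − 0.933·log₁₀(100 − 76) = 0.49326.
t = T_v·H_d²/c_v = 0.49326×7.9²/4 = 7.696 years.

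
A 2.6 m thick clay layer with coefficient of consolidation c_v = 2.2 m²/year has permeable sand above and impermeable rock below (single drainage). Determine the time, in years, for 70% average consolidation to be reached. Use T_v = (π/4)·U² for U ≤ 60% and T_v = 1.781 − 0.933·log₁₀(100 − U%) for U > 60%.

t ≈ 1.24 years

Drainage path length: H_d = H = 2.6 m (single drainage).
U > 60%: T_v = 1.781 − 0.933·log₁₀(100 − 70) = 0.40285.
t = T_v·H_d²/c_v = 0.40285×2.6²/2.2 = 1.238 years.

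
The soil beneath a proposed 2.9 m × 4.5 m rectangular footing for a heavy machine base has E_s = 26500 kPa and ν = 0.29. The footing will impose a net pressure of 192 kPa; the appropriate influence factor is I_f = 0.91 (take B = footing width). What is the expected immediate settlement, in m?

Immediate (elastic) settlement: S_e = q·B·(1−ν²)/E_s · I_f.
S_e = 192 × 2.9 × (1 − 0.29²) / 26500 × 0.91
    = 192 × 2.9 × 0.9159 / 26500 × 0.91
    = 0.01751 m

S_e ≈ 0.0175 m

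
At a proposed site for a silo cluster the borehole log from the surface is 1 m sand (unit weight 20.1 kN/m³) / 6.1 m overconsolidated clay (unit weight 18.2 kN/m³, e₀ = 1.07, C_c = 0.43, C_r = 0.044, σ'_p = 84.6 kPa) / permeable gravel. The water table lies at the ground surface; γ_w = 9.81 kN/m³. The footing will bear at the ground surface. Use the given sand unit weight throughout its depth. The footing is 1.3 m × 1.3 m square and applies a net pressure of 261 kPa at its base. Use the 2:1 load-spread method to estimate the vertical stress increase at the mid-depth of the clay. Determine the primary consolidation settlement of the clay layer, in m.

Mid-depth of clay below the ground surface: z = 1 + 6.1/2 = 4.05 m.
Total vertical stress at mid-clay: σ_v = 20.1×1 + 18.2×3.05 = 75.61 kPa.
Pore pressure: u = 9.81×(4.05 − 0) = 39.73 kPa.
Initial effective stress: σ'_0 = σ_v − u = 75.61 − 39.73 = 35.88 kPa.
Stress increase at mid-clay by the 2:1 spreading method:
Δσ = qBL/((B+z)(L+z)) = 261×1.3×1.3/((1.3+4.05)(1.3+4.05)) = 15.411 kPa
Final effective stress: σ'_f = 35.88 + 15.411 = 51.291 kPa.
σ'_f = 51.291 ≤ σ'_p = 84.6 kPa, so the clay remains overconsolidated and only the recompression index applies:
S_c = C_r·H/(1+e₀)·log₁₀(σ'_f/σ'_0) = 0.044×6.1/2.07×log₁₀(51.291/35.88)
    = 0.12966 × 0.15519 = 0.02012 m

S_c ≈ 0.0201 m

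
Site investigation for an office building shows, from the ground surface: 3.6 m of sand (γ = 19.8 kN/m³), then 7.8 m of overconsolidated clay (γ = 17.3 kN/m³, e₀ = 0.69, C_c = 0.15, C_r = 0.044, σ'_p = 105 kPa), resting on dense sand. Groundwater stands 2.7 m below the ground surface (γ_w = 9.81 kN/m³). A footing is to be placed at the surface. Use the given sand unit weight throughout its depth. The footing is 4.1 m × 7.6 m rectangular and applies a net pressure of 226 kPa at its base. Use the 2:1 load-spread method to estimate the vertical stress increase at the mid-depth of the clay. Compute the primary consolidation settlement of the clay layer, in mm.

S_c ≈ 80.5 mm

Mid-depth of clay below the ground surface: z = 3.6 + 7.8/2 = 7.5 m.
Total vertical stress at mid-clay: σ_v = 19.8×3.6 + 17.3×3.9 = 138.75 kPa.
Pore pressure: u = 9.81×(7.5 − 2.7) = 47.088 kPa.
Initial effective stress: σ'_0 = σ_v − u = 138.75 − 47.088 = 91.662 kPa.
Stress increase at mid-clay by the 2:1 spreading method:
Δσ = qBL/((B+z)(L+z)) = 226×4.1×7.6/((4.1+7.5)(7.6+7.5)) = 40.204 kPa
Final effective stress: σ'_f = 91.662 + 40.204 = 131.87 kPa.
σ'_f = 131.87 > σ'_p = 105 kPa, so the stress path crosses the preconsolidation pressure — recompression up to σ'_p, then virgin compression beyond:
S_c = H/(1+e₀)·[C_r·log₁₀(σ'_p/σ'_0) + C_c·log₁₀(σ'_f/σ'_p)]
    = 7.8/1.69 × [0.044×log₁₀(105/91.662) + 0.15×log₁₀(131.87/105)]
    = 4.6154 × [0.002596 + 0.014844] = 0.08049 m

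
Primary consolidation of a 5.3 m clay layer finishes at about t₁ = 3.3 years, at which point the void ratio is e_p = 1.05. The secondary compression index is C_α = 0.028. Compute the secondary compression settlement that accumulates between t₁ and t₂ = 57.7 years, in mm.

S_s ≈ 90 mm

Secondary compression: S_s = C_α·H/(1+e_p)·log₁₀(t₂/t₁)
S_s = 0.028×5.3/(1+1.05)×log₁₀(57.7/3.3)
    = 0.07239 × 1.243 = 0.08996 m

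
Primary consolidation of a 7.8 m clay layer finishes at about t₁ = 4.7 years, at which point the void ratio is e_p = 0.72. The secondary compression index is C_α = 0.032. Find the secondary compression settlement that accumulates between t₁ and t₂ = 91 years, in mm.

Secondary compression: S_s = C_α·H/(1+e_p)·log₁₀(t₂/t₁)
S_s = 0.032×7.8/(1+0.72)×log₁₀(91/4.7)
    = 0.1451 × 1.287 = 0.1868 m

S_s ≈ 187 mm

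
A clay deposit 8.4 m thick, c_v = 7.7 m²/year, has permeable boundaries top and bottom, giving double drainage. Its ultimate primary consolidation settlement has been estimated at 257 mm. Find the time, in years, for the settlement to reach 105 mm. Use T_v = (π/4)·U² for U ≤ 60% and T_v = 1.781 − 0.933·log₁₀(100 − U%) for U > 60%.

t ≈ 0.3 years

Drainage path length: H_d = H/2 = 4.2 m (double drainage).
U = S(t)/S_ult = 105/257 = 0.4086.
U ≤ 60%: T_v = (π/4)·U² = (π/4)×0.40856² = 0.1311.
t = T_v·H_d²/c_v = 0.1311×4.2²/7.7 = 0.3003 years.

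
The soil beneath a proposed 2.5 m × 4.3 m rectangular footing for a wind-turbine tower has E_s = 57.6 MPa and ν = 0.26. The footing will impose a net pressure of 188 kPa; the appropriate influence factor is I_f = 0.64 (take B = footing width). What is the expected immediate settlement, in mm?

Immediate (elastic) settlement: S_e = q·B·(1−ν²)/E_s · I_f.
E_s = 57.6 MPa = 57600 kPa.
S_e = 188 × 2.5 × (1 − 0.26²) / 57600 × 0.64
    = 188 × 2.5 × 0.9324 / 57600 × 0.64
    = 0.004869 m = 4.869 mm

S_e ≈ 4.87 mm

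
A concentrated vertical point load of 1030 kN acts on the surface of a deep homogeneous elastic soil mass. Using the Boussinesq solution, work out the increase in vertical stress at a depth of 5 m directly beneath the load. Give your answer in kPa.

Δσ_z ≈ 19.7 kPa

Boussinesq vertical stress below a point load on an elastic half-space:
Δσ_z = 3P/(2πz²) · [1 + (r/z)²]^(−5/2)
r/z = 0/5 = 0; [1+(r/z)²]^(−5/2) = 1.
Δσ_z = 3×1030/(2π×5²) × 1 = 19.672 × 1 = 19.67 kPa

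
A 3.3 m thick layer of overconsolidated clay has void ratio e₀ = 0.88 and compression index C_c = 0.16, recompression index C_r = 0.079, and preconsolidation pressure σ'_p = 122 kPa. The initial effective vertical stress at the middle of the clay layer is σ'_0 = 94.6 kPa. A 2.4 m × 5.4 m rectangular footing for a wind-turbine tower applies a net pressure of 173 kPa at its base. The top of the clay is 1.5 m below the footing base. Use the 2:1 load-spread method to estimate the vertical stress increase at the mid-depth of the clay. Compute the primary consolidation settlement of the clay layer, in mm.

S_c ≈ 33.7 mm

Mid-depth of clay below the footing base: z = 1.5 + 3.3/2 = 3.15 m.
Stress increase at mid-clay by the 2:1 spreading method:
Δσ = qBL/((B+z)(L+z)) = 173×2.4×5.4/((2.4+3.15)(5.4+3.15)) = 47.249 kPa
Final effective stress: σ'_f = 94.6 + 47.249 = 141.85 kPa.
σ'_f = 141.85 > σ'_p = 122 kPa, so the stress path crosses the preconsolidation pressure — recompression up to σ'_p, then virgin compression beyond:
S_c = H/(1+e₀)·[C_r·log₁₀(σ'_p/σ'_0) + C_c·log₁₀(σ'_f/σ'_p)]
    = 3.3/1.88 × [0.079×log₁₀(122/94.6) + 0.16×log₁₀(141.85/122)]
    = 1.7553 × [0.008727 + 0.010475] = 0.03371 m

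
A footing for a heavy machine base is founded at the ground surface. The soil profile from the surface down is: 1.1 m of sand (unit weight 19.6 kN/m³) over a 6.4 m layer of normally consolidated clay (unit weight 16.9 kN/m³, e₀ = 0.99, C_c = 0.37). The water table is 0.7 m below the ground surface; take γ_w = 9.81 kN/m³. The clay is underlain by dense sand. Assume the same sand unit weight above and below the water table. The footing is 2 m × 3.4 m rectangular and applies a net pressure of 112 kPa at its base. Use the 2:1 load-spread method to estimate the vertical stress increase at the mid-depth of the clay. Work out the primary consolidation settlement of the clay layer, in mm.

Mid-depth of clay below the ground surface: z = 1.1 + 6.4/2 = 4.3 m.
Total vertical stress at mid-clay: σ_v = 19.6×1.1 + 16.9×3.2 = 75.64 kPa.
Pore pressure: u = 9.81×(4.3 − 0.7) = 35.316 kPa.
Initial effective stress: σ'_0 = σ_v − u = 75.64 − 35.316 = 40.324 kPa.
Stress increase at mid-clay by the 2:1 spreading method:
Δσ = qBL/((B+z)(L+z)) = 112×2×3.4/((2+4.3)(3.4+4.3)) = 15.7 kPa
Final effective stress: σ'_f = σ'_0 + Δσ = 40.324 + 15.7 = 56.024 kPa.
Normally consolidated clay, so the full stress increment lies on the virgin compression line:
S_c = C_c·H/(1+e₀)·log₁₀(σ'_f/σ'_0) = 0.37×6.4/(1+0.99)×log₁₀(56.024/40.324)
    = 1.1899 × 0.14281 = 0.1699 m

S_c ≈ 170 mm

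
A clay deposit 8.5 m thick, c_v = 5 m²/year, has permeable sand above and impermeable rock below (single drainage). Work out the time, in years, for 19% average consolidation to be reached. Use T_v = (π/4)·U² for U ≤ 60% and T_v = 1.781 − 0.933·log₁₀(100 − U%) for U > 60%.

t ≈ 0.41 years

Drainage path length: H_d = H = 8.5 m (single drainage).
U ≤ 60%: T_v = (π/4)·U² = (π/4)×0.19² = 0.028353.
t = T_v·H_d²/c_v = 0.028353×8.5²/5 = 0.4097 years.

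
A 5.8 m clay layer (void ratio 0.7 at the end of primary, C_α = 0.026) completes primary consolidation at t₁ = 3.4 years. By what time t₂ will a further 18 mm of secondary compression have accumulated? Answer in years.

S_s = C_α·H/(1+e_p)·log₁₀(t₂/t₁) ⇒ log₁₀(t₂/t₁) = S_s·(1+e_p)/(C_α·H).
log₁₀(t₂/t₁) = 0.018 × (1+0.7) / (0.026×5.8) = 0.2029
t₂ = t₁ × 10^0.2029 = 3.4 × 1.596 = 5.425 years

t₂ ≈ 5.42 years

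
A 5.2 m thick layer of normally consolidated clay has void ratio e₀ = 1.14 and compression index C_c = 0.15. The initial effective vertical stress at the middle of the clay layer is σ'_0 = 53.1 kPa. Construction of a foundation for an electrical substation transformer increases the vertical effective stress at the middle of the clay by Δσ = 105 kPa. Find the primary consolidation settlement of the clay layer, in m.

S_c ≈ 0.173 m

Final effective stress: σ'_f = σ'_0 + Δσ = 53.1 + 105 = 158.1 kPa.
Normally consolidated clay, so the full stress increment lies on the virgin compression line:
S_c = C_c·H/(1+e₀)·log₁₀(σ'_f/σ'_0) = 0.15×5.2/(1+1.14)×log₁₀(158.1/53.1)
    = 0.36449 × 0.47384 = 0.1727 m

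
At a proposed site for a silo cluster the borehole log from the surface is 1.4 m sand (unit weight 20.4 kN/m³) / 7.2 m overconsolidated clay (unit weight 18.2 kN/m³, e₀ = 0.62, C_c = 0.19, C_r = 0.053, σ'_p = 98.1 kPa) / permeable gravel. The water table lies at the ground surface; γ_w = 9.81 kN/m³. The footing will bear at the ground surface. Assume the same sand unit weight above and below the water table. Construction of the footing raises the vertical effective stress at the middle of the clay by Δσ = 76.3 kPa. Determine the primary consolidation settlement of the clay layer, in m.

Mid-depth of clay below the ground surface: z = 1.4 + 7.2/2 = 5 m.
Total vertical stress at mid-clay: σ_v = 20.4×1.4 + 18.2×3.6 = 94.08 kPa.
Pore pressure: u = 9.81×(5 − 0) = 49.05 kPa.
Initial effective stress: σ'_0 = σ_v − u = 94.08 − 49.05 = 45.03 kPa.
Final effective stress: σ'_f = 45.03 + 76.3 = 121.33 kPa.
σ'_f = 121.33 > σ'_p = 98.1 kPa, so the stress path crosses the preconsolidation pressure — recompression up to σ'_p, then virgin compression beyond:
S_c = H/(1+e₀)·[C_r·log₁₀(σ'_p/σ'_0) + C_c·log₁₀(σ'_f/σ'_p)]
    = 7.2/1.62 × [0.053×log₁₀(98.1/45.03) + 0.19×log₁₀(121.33/98.1)]
    = 4.4444 × [0.017923 + 0.017537] = 0.1576 m

S_c ≈ 0.158 m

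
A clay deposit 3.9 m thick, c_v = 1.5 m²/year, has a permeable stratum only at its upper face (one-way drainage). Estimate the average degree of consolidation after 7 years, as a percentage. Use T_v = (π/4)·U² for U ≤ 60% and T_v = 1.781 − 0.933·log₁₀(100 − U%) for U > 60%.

U ≈ 85.2 %

Drainage path length: H_d = H = 3.9 m (single drainage).
T_v = c_v·t/H_d² = 1.5×7/3.9² = 0.69034.
T_v = 0.69034 corresponds to the U > 60% branch:
U = 1 − 10^((1.781 − T_v)/0.933)/100 = 0.8524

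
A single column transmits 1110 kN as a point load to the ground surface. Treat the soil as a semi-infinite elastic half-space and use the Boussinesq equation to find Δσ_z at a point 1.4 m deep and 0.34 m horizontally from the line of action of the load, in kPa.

Boussinesq vertical stress below a point load on an elastic half-space:
Δσ_z = 3P/(2πz²) · [1 + (r/z)²]^(−5/2)
r/z = 0.34/1.4 = 0.24286; [1+(r/z)²]^(−5/2) = 0.86652.
Δσ_z = 3×1110/(2π×1.4²) × 0.86652 = 270.4 × 0.86652 = 234.3 kPa

Δσ_z ≈ 234 kPa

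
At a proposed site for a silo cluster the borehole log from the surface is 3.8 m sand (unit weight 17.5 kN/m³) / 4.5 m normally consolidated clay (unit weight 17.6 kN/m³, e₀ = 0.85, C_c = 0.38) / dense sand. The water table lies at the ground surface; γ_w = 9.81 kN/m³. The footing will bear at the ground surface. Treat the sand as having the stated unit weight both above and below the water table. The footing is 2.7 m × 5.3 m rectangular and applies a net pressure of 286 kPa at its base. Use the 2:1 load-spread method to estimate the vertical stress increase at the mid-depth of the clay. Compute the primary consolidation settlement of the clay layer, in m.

Mid-depth of clay below the ground surface: z = 3.8 + 4.5/2 = 6.05 m.
Total vertical stress at mid-clay: σ_v = 17.5×3.8 + 17.6×2.25 = 106.1 kPa.
Pore pressure: u = 9.81×(6.05 − 0) = 59.351 kPa.
Initial effective stress: σ'_0 = σ_v − u = 106.1 − 59.351 = 46.749 kPa.
Stress increase at mid-clay by the 2:1 spreading method:
Δσ = qBL/((B+z)(L+z)) = 286×2.7×5.3/((2.7+6.05)(5.3+6.05)) = 41.21 kPa
Final effective stress: σ'_f = σ'_0 + Δσ = 46.749 + 41.21 = 87.959 kPa.
Normally consolidated clay, so the full stress increment lies on the virgin compression line:
S_c = C_c·H/(1+e₀)·log₁₀(σ'_f/σ'_0) = 0.38×4.5/(1+0.85)×log₁₀(87.959/46.749)
    = 0.92432 × 0.27451 = 0.2537 m

S_c ≈ 0.254 m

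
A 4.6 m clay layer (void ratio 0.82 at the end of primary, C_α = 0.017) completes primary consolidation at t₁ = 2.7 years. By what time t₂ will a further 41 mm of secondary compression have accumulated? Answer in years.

t₂ ≈ 24.3 years

S_s = C_α·H/(1+e_p)·log₁₀(t₂/t₁) ⇒ log₁₀(t₂/t₁) = S_s·(1+e_p)/(C_α·H).
log₁₀(t₂/t₁) = 0.041 × (1+0.82) / (0.017×4.6) = 0.9542
t₂ = t₁ × 10^0.9542 = 2.7 × 9 = 24.3 years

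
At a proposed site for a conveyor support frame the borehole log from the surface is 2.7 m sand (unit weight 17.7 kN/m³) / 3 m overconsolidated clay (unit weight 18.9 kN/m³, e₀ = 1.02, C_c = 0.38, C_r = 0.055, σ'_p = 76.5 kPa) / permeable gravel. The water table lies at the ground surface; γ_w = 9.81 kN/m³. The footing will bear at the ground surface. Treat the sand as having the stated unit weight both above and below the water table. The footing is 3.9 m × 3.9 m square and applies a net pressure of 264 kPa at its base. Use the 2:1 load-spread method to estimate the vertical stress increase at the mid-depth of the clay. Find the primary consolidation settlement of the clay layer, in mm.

S_c ≈ 83.8 mm

Mid-depth of clay below the ground surface: z = 2.7 + 3/2 = 4.2 m.
Total vertical stress at mid-clay: σ_v = 17.7×2.7 + 18.9×1.5 = 76.14 kPa.
Pore pressure: u = 9.81×(4.2 − 0) = 41.202 kPa.
Initial effective stress: σ'_0 = σ_v − u = 76.14 − 41.202 = 34.938 kPa.
Stress increase at mid-clay by the 2:1 spreading method:
Δσ = qBL/((B+z)(L+z)) = 264×3.9×3.9/((3.9+4.2)(3.9+4.2)) = 61.202 kPa
Final effective stress: σ'_f = 34.938 + 61.202 = 96.14 kPa.
σ'_f = 96.14 > σ'_p = 76.5 kPa, so the stress path crosses the preconsolidation pressure — recompression up to σ'_p, then virgin compression beyond:
S_c = H/(1+e₀)·[C_r·log₁₀(σ'_p/σ'_0) + C_c·log₁₀(σ'_f/σ'_p)]
    = 3/2.02 × [0.055×log₁₀(76.5/34.938) + 0.38×log₁₀(96.14/76.5)]
    = 1.4851 × [0.01872 + 0.037712] = 0.08381 m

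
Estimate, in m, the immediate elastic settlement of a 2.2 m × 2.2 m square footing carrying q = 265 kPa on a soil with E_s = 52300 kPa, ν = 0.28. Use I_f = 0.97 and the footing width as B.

Immediate (elastic) settlement: S_e = q·B·(1−ν²)/E_s · I_f.
S_e = 265 × 2.2 × (1 − 0.28²) / 52300 × 0.97
    = 265 × 2.2 × 0.9216 / 52300 × 0.97
    = 0.009965 m

S_e ≈ 0.00997 m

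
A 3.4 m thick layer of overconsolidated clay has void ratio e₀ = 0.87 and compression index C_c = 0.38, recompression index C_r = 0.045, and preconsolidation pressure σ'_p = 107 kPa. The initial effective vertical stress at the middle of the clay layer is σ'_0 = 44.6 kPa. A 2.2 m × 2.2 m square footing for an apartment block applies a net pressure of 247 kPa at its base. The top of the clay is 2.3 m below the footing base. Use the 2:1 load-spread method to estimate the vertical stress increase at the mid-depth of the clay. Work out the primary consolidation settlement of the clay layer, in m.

Mid-depth of clay below the footing base: z = 2.3 + 3.4/2 = 4 m.
Stress increase at mid-clay by the 2:1 spreading method:
Δσ = qBL/((B+z)(L+z)) = 247×2.2×2.2/((2.2+4)(2.2+4)) = 31.1 kPa
Final effective stress: σ'_f = 44.6 + 31.1 = 75.7 kPa.
σ'_f = 75.7 ≤ σ'_p = 107 kPa, so the clay remains overconsolidated and only the recompression index applies:
S_c = C_r·H/(1+e₀)·log₁₀(σ'_f/σ'_0) = 0.045×3.4/1.87×log₁₀(75.7/44.6)
    = 0.081819 × 0.22976 = 0.0188 m

S_c ≈ 0.0188 m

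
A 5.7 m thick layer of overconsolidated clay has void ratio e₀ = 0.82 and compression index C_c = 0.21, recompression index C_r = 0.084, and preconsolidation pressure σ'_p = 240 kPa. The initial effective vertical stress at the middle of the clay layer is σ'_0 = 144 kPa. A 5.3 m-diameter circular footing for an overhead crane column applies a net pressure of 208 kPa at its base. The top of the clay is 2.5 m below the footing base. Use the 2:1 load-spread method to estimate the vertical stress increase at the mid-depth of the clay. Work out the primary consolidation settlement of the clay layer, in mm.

Mid-depth of clay below the footing base: z = 2.5 + 5.7/2 = 5.35 m.
Stress increase at mid-clay by the 2:1 spreading method:
Δσ ≈ qD²/(D+z)² = 208×5.3²/(5.3+5.35)² = 51.513 kPa
Final effective stress: σ'_f = 144 + 51.513 = 195.51 kPa.
σ'_f = 195.51 ≤ σ'_p = 240 kPa, so the clay remains overconsolidated and only the recompression index applies:
S_c = C_r·H/(1+e₀)·log₁₀(σ'_f/σ'_0) = 0.084×5.7/1.82×log₁₀(195.51/144)
    = 0.26308 × 0.13281 = 0.03494 m

S_c ≈ 34.9 mm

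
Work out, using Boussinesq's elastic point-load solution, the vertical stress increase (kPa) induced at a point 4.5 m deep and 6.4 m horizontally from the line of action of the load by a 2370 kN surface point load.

Boussinesq vertical stress below a point load on an elastic half-space:
Δσ_z = 3P/(2πz²) · [1 + (r/z)²]^(−5/2)
r/z = 6.4/4.5 = 1.4222; [1+(r/z)²]^(−5/2) = 0.062952.
Δσ_z = 3×2370/(2π×4.5²) × 0.062952 = 55.881 × 0.062952 = 3.518 kPa

Δσ_z ≈ 3.52 kPa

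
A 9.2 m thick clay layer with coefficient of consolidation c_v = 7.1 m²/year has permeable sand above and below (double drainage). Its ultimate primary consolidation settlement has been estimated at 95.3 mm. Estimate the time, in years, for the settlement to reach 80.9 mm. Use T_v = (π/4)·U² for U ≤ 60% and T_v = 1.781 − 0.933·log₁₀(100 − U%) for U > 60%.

t ≈ 2.03 years

Drainage path length: H_d = H/2 = 4.6 m (double drainage).
U = S(t)/S_ult = 80.9/95.3 = 0.8489.
U > 60%: T_v = 1.781 − 0.933·log₁₀(100 − 84.89) = 0.68074.
t = T_v·H_d²/c_v = 0.68074×4.6²/7.1 = 2.029 years.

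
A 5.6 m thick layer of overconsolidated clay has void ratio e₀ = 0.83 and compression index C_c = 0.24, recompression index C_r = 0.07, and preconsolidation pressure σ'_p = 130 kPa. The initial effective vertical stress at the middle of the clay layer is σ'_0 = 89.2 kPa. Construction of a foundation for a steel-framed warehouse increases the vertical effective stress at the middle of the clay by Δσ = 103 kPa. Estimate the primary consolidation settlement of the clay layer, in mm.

Final effective stress: σ'_f = 89.2 + 103 = 192.2 kPa.
σ'_f = 192.2 > σ'_p = 130 kPa, so the stress path crosses the preconsolidation pressure — recompression up to σ'_p, then virgin compression beyond:
S_c = H/(1+e₀)·[C_r·log₁₀(σ'_p/σ'_0) + C_c·log₁₀(σ'_f/σ'_p)]
    = 5.6/1.83 × [0.07×log₁₀(130/89.2) + 0.24×log₁₀(192.2/130)]
    = 3.0601 × [0.01145 + 0.040754] = 0.1597 m

S_c ≈ 160 mm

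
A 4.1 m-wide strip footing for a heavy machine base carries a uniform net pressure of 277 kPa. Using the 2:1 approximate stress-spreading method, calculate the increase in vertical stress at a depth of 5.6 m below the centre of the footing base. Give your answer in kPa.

Δσ_z ≈ 117 kPa

By the 2:1 method the load spreads at 1 horizontal : 2 vertical, so at depth z the loaded area has grown by z in each plan dimension:
Δσ = qB/(B+z) = 277×4.1/(4.1+5.6) = 117.08 kPa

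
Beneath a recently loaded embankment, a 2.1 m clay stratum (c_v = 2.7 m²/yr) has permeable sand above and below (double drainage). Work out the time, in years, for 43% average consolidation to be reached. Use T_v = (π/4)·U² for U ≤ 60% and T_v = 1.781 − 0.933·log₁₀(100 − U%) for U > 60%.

t ≈ 0.0593 years

Drainage path length: H_d = H/2 = 1.05 m (double drainage).
U ≤ 60%: T_v = (π/4)·U² = (π/4)×0.43² = 0.14522.
t = T_v·H_d²/c_v = 0.14522×1.05²/2.7 = 0.0593 years.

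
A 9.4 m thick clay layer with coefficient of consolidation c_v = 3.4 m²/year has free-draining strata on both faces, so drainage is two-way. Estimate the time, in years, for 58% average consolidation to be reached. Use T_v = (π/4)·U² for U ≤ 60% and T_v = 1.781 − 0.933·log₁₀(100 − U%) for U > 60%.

t ≈ 1.72 years

Drainage path length: H_d = H/2 = 4.7 m (double drainage).
U ≤ 60%: T_v = (π/4)·U² = (π/4)×0.58² = 0.26421.
t = T_v·H_d²/c_v = 0.26421×4.7²/3.4 = 1.717 years.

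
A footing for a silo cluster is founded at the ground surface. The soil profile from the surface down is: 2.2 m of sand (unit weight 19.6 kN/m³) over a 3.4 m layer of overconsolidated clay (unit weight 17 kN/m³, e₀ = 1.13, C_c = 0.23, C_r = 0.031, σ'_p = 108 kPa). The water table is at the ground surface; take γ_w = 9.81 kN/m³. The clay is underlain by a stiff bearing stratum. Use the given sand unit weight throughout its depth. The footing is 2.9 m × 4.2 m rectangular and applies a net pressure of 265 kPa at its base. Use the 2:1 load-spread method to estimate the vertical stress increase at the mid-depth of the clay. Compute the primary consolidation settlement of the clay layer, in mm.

S_c ≈ 21.6 mm

Mid-depth of clay below the ground surface: z = 2.2 + 3.4/2 = 3.9 m.
Total vertical stress at mid-clay: σ_v = 19.6×2.2 + 17×1.7 = 72.02 kPa.
Pore pressure: u = 9.81×(3.9 − 0) = 38.259 kPa.
Initial effective stress: σ'_0 = σ_v − u = 72.02 − 38.259 = 33.761 kPa.
Stress increase at mid-clay by the 2:1 spreading method:
Δσ = qBL/((B+z)(L+z)) = 265×2.9×4.2/((2.9+3.9)(4.2+3.9)) = 58.6 kPa
Final effective stress: σ'_f = 33.761 + 58.6 = 92.361 kPa.
σ'_f = 92.361 ≤ σ'_p = 108 kPa, so the clay remains overconsolidated and only the recompression index applies:
S_c = C_r·H/(1+e₀)·log₁₀(σ'_f/σ'_0) = 0.031×3.4/2.13×log₁₀(92.361/33.761)
    = 0.049482 × 0.43707 = 0.02163 m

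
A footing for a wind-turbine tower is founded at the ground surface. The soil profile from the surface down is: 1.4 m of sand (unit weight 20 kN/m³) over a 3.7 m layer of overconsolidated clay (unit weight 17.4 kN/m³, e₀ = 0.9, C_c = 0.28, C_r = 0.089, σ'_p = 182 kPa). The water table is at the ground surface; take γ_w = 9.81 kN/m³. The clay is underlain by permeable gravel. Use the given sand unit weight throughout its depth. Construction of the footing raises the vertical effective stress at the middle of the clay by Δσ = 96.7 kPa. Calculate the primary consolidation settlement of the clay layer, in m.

S_c ≈ 0.112 m

Mid-depth of clay below the ground surface: z = 1.4 + 3.7/2 = 3.25 m.
Total vertical stress at mid-clay: σ_v = 20×1.4 + 17.4×1.85 = 60.19 kPa.
Pore pressure: u = 9.81×(3.25 − 0) = 31.883 kPa.
Initial effective stress: σ'_0 = σ_v − u = 60.19 − 31.883 = 28.307 kPa.
Final effective stress: σ'_f = 28.307 + 96.7 = 125.01 kPa.
σ'_f = 125.01 ≤ σ'_p = 182 kPa, so the clay remains overconsolidated and only the recompression index applies:
S_c = C_r·H/(1+e₀)·log₁₀(σ'_f/σ'_0) = 0.089×3.7/1.9×log₁₀(125.01/28.307)
    = 0.17332 × 0.64505 = 0.1118 m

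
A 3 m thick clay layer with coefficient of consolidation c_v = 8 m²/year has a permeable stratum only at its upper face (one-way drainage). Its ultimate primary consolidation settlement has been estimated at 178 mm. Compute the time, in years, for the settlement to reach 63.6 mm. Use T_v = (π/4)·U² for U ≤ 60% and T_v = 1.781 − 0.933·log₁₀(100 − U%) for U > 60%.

Drainage path length: H_d = H = 3 m (single drainage).
U = S(t)/S_ult = 63.6/178 = 0.3573.
U ≤ 60%: T_v = (π/4)·U² = (π/4)×0.3573² = 0.10027.
t = T_v·H_d²/c_v = 0.10027×3²/8 = 0.1128 years.

t ≈ 0.113 years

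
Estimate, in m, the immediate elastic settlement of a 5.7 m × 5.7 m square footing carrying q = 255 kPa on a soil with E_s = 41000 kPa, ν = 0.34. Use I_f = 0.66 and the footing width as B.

Immediate (elastic) settlement: S_e = q·B·(1−ν²)/E_s · I_f.
S_e = 255 × 5.7 × (1 − 0.34²) / 41000 × 0.66
    = 255 × 5.7 × 0.8844 / 41000 × 0.66
    = 0.02069 m

S_e ≈ 0.0207 m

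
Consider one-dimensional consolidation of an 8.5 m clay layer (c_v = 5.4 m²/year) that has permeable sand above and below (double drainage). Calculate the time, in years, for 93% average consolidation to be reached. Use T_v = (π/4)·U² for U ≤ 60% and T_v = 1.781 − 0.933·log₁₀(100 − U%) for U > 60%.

Drainage path length: H_d = H/2 = 4.25 m (double drainage).
U > 60%: T_v = 1.781 − 0.933·log₁₀(100 − 93) = 0.99252.
t = T_v·H_d²/c_v = 0.99252×4.25²/5.4 = 3.32 years.

t ≈ 3.32 years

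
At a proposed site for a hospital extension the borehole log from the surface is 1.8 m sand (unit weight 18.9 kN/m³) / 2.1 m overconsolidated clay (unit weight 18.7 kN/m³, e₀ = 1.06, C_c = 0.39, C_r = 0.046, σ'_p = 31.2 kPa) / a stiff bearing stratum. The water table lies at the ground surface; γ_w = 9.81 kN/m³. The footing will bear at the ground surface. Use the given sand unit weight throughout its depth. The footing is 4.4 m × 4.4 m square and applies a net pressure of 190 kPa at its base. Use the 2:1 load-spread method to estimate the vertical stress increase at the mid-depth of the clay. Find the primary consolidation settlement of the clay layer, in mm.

Mid-depth of clay below the ground surface: z = 1.8 + 2.1/2 = 2.85 m.
Total vertical stress at mid-clay: σ_v = 18.9×1.8 + 18.7×1.05 = 53.655 kPa.
Pore pressure: u = 9.81×(2.85 − 0) = 27.959 kPa.
Initial effective stress: σ'_0 = σ_v − u = 53.655 − 27.959 = 25.696 kPa.
Stress increase at mid-clay by the 2:1 spreading method:
Δσ = qBL/((B+z)(L+z)) = 190×4.4×4.4/((4.4+2.85)(4.4+2.85)) = 69.981 kPa
Final effective stress: σ'_f = 25.696 + 69.981 = 95.677 kPa.
σ'_f = 95.677 > σ'_p = 31.2 kPa, so the stress path crosses the preconsolidation pressure — recompression up to σ'_p, then virgin compression beyond:
S_c = H/(1+e₀)·[C_r·log₁₀(σ'_p/σ'_0) + C_c·log₁₀(σ'_f/σ'_p)]
    = 2.1/2.06 × [0.046×log₁₀(31.2/25.696) + 0.39×log₁₀(95.677/31.2)]
    = 1.0194 × [0.0038773 + 0.18979] = 0.1974 m

S_c ≈ 197 mm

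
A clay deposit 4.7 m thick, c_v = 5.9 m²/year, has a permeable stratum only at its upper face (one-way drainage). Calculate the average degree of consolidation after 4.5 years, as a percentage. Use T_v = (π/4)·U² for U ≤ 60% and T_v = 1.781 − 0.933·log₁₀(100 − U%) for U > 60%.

Drainage path length: H_d = H = 4.7 m (single drainage).
T_v = c_v·t/H_d² = 5.9×4.5/4.7² = 1.2019.
T_v = 1.2019 corresponds to the U > 60% branch:
U = 1 − 10^((1.781 − T_v)/0.933)/100 = 0.9582

U ≈ 95.8 %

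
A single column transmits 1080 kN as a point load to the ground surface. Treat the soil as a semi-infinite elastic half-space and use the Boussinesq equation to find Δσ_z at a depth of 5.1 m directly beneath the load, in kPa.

Boussinesq vertical stress below a point load on an elastic half-space:
Δσ_z = 3P/(2πz²) · [1 + (r/z)²]^(−5/2)
r/z = 0/5.1 = 0; [1+(r/z)²]^(−5/2) = 1.
Δσ_z = 3×1080/(2π×5.1²) × 1 = 19.826 × 1 = 19.83 kPa

Δσ_z ≈ 19.8 kPa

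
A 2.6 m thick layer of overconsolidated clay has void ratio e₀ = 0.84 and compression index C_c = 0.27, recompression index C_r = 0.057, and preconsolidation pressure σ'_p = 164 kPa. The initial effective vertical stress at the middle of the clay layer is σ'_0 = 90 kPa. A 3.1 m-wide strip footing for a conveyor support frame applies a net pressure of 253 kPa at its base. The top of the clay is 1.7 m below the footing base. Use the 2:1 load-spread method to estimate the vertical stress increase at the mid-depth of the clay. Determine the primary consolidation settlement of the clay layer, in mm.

Mid-depth of clay below the footing base: z = 1.7 + 2.6/2 = 3 m.
Stress increase at mid-clay by the 2:1 spreading method:
Δσ = qB/(B+z) = 253×3.1/(3.1+3) = 128.57 kPa
Final effective stress: σ'_f = 90 + 128.57 = 218.57 kPa.
σ'_f = 218.57 > σ'_p = 164 kPa, so the stress path crosses the preconsolidation pressure — recompression up to σ'_p, then virgin compression beyond:
S_c = H/(1+e₀)·[C_r·log₁₀(σ'_p/σ'_0) + C_c·log₁₀(σ'_f/σ'_p)]
    = 2.6/1.84 × [0.057×log₁₀(164/90) + 0.27×log₁₀(218.57/164)]
    = 1.413 × [0.014854 + 0.033682] = 0.06858 m

S_c ≈ 68.6 mm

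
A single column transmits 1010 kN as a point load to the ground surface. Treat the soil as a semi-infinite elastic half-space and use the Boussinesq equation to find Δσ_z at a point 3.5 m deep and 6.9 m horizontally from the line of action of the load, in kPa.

Δσ_z ≈ 0.746 kPa

Boussinesq vertical stress below a point load on an elastic half-space:
Δσ_z = 3P/(2πz²) · [1 + (r/z)²]^(−5/2)
r/z = 6.9/3.5 = 1.9714; [1+(r/z)²]^(−5/2) = 0.018945.
Δσ_z = 3×1010/(2π×3.5²) × 0.018945 = 39.366 × 0.018945 = 0.7458 kPa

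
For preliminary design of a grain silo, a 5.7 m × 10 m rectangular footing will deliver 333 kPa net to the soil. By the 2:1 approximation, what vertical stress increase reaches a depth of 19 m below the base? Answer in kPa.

Δσ_z ≈ 26.5 kPa

By the 2:1 method the load spreads at 1 horizontal : 2 vertical, so at depth z the loaded area has grown by z in each plan dimension:
Δσ = qBL/((B+z)(L+z)) = 333×5.7×10/((5.7+19)(10+19)) = 26.499 kPa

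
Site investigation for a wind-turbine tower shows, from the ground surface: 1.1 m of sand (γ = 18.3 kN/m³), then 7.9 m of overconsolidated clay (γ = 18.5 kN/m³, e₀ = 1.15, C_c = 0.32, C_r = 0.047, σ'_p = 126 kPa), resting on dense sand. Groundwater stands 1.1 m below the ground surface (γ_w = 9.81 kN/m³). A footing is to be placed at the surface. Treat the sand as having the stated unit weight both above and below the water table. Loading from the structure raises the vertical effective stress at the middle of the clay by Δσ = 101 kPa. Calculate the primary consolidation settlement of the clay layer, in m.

S_c ≈ 0.17 m

Mid-depth of clay below the ground surface: z = 1.1 + 7.9/2 = 5.05 m.
Total vertical stress at mid-clay: σ_v = 18.3×1.1 + 18.5×3.95 = 93.205 kPa.
Pore pressure: u = 9.81×(5.05 − 1.1) = 38.75 kPa.
Initial effective stress: σ'_0 = σ_v − u = 93.205 − 38.75 = 54.455 kPa.
Final effective stress: σ'_f = 54.455 + 101 = 155.45 kPa.
σ'_f = 155.45 > σ'_p = 126 kPa, so the stress path crosses the preconsolidation pressure — recompression up to σ'_p, then virgin compression beyond:
S_c = H/(1+e₀)·[C_r·log₁₀(σ'_p/σ'_0) + C_c·log₁₀(σ'_f/σ'_p)]
    = 7.9/2.15 × [0.047×log₁₀(126/54.455) + 0.32×log₁₀(155.45/126)]
    = 3.6744 × [0.017124 + 0.02919] = 0.1702 m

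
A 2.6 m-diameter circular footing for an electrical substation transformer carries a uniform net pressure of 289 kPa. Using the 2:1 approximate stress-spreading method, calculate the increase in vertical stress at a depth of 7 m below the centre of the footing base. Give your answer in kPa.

By the 2:1 method the load spreads at 1 horizontal : 2 vertical, so at depth z the loaded area has grown by z in each plan dimension:
Δσ ≈ qD²/(D+z)² = 289×2.6²/(2.6+7)² = 21.198 kPa

Δσ_z ≈ 21.2 kPa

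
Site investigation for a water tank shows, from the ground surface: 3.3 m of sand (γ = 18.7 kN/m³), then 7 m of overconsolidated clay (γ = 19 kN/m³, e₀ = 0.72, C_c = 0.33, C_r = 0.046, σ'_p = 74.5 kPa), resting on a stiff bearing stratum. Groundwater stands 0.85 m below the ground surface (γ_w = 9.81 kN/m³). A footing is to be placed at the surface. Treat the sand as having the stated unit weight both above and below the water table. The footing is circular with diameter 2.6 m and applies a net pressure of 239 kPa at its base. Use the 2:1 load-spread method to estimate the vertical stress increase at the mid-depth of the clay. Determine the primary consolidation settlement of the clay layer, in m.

S_c ≈ 0.103 m

Mid-depth of clay below the ground surface: z = 3.3 + 7/2 = 6.8 m.
Total vertical stress at mid-clay: σ_v = 18.7×3.3 + 19×3.5 = 128.21 kPa.
Pore pressure: u = 9.81×(6.8 − 0.85) = 58.37 kPa.
Initial effective stress: σ'_0 = σ_v − u = 128.21 − 58.37 = 69.84 kPa.
Stress increase at mid-clay by the 2:1 spreading method:
Δσ ≈ qD²/(D+z)² = 239×2.6²/(2.6+6.8)² = 18.285 kPa
Final effective stress: σ'_f = 69.84 + 18.285 = 88.125 kPa.
σ'_f = 88.125 > σ'_p = 74.5 kPa, so the stress path crosses the preconsolidation pressure — recompression up to σ'_p, then virgin compression beyond:
S_c = H/(1+e₀)·[C_r·log₁₀(σ'_p/σ'_0) + C_c·log₁₀(σ'_f/σ'_p)]
    = 7/1.72 × [0.046×log₁₀(74.5/69.84) + 0.33×log₁₀(88.125/74.5)]
    = 4.0698 × [0.0012904 + 0.024071] = 0.1032 m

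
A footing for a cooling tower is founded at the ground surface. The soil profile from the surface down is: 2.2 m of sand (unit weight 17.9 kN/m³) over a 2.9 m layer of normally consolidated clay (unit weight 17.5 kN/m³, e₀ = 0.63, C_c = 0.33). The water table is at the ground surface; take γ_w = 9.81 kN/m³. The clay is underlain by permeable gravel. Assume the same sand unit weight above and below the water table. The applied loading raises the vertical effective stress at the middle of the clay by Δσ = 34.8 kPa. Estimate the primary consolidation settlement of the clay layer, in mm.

S_c ≈ 201 mm

Mid-depth of clay below the ground surface: z = 2.2 + 2.9/2 = 3.65 m.
Total vertical stress at mid-clay: σ_v = 17.9×2.2 + 17.5×1.45 = 64.755 kPa.
Pore pressure: u = 9.81×(3.65 − 0) = 35.806 kPa.
Initial effective stress: σ'_0 = σ_v − u = 64.755 − 35.806 = 28.949 kPa.
Final effective stress: σ'_f = σ'_0 + Δσ = 28.949 + 34.8 = 63.749 kPa.
Normally consolidated clay, so the full stress increment lies on the virgin compression line:
S_c = C_c·H/(1+e₀)·log₁₀(σ'_f/σ'_0) = 0.33×2.9/(1+0.63)×log₁₀(63.749/28.949)
    = 0.58712 × 0.34284 = 0.2013 m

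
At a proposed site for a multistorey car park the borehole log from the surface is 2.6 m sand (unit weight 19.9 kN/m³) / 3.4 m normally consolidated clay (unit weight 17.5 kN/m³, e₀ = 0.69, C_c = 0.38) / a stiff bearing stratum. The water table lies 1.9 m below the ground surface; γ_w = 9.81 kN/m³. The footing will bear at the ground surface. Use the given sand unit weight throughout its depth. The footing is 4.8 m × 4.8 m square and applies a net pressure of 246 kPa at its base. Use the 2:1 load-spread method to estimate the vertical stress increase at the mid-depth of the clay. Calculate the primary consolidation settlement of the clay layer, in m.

Mid-depth of clay below the ground surface: z = 2.6 + 3.4/2 = 4.3 m.
Total vertical stress at mid-clay: σ_v = 19.9×2.6 + 17.5×1.7 = 81.49 kPa.
Pore pressure: u = 9.81×(4.3 − 1.9) = 23.544 kPa.
Initial effective stress: σ'_0 = σ_v − u = 81.49 − 23.544 = 57.946 kPa.
Stress increase at mid-clay by the 2:1 spreading method:
Δσ = qBL/((B+z)(L+z)) = 246×4.8×4.8/((4.8+4.3)(4.8+4.3)) = 68.444 kPa
Final effective stress: σ'_f = σ'_0 + Δσ = 57.946 + 68.444 = 126.39 kPa.
Normally consolidated clay, so the full stress increment lies on the virgin compression line:
S_c = C_c·H/(1+e₀)·log₁₀(σ'_f/σ'_0) = 0.38×3.4/(1+0.69)×log₁₀(126.39/57.946)
    = 0.7645 × 0.33869 = 0.2589 m

S_c ≈ 0.259 m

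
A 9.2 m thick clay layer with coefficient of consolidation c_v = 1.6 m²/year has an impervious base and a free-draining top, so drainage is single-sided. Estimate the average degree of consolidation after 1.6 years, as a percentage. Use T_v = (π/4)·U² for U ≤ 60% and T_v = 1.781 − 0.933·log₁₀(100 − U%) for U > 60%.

Drainage path length: H_d = H = 9.2 m (single drainage).
T_v = c_v·t/H_d² = 1.6×1.6/9.2² = 0.030246.
T_v = 0.030246 corresponds to the U ≤ 60% branch:
U = √(4T_v/π) = 0.1962

U ≈ 19.6 %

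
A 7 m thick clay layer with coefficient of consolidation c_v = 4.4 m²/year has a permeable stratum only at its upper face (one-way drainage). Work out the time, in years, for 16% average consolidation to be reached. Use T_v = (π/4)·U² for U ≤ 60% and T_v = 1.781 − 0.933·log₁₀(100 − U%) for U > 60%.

Drainage path length: H_d = H = 7 m (single drainage).
U ≤ 60%: T_v = (π/4)·U² = (π/4)×0.16² = 0.020106.
t = T_v·H_d²/c_v = 0.020106×7²/4.4 = 0.2239 years.

t ≈ 0.224 years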